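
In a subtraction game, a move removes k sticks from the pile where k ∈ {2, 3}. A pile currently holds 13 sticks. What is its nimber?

1

Build the Grundy sequence with g(k) = mex{g(k−s) : s ∈ {2, 3}, s ≤ k}:
k:     0  1  2  3  4  5  6  7  8  9 10 11 12 13
g(k):  0  0  1  1  2  0  0  1  1  2  0  0  1  1
So g(13) = 1.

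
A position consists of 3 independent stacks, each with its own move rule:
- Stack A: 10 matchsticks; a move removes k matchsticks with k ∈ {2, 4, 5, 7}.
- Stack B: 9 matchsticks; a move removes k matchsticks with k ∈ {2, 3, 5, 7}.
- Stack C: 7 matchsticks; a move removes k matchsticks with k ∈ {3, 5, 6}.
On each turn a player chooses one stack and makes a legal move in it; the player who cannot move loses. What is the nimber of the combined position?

2

For stack A, compute g(0), g(1), … with moves {2, 4, 5, 7}:
g(0) = mex{} = 0
g(1) = mex{} = 0
g(2) = mex{0} = 1
g(3) = mex{0} = 1
g(4) = mex{0,1} = 2
g(5) = mex{0,1} = 2
g(6) = mex{0,1,2} = 3
g(7) = mex{0,1,2} = 3
g(8) = mex{0,1,2,3} = 4
g(9) = mex{1,2,3} = 0
g(10) = mex{1,2,3,4} = 0
So g(10) = 0.
For stack B, compute g(0), g(1), … with moves {2, 3, 5, 7}:
k:     0  1  2  3  4  5  6  7  8  9
g(k):  0  0  1  1  2  2  3  3  4  0
So g(9) = 0.
Grundy values for stack C (subtraction set {3, 5, 6}):
g(0) = mex{} = 0
g(1) = mex{} = 0
g(2) = mex{} = 0
g(3) = mex{0} = 1
g(4) = mex{0} = 1
g(5) = mex{0} = 1
g(6) = mex{0,1} = 2
g(7) = mex{0,1} = 2
So g(7) = 2.
The value of a disjunctive sum is the nim-sum of the parts.
Combined value = 0 ⊕ 0 ⊕ 2 = 2.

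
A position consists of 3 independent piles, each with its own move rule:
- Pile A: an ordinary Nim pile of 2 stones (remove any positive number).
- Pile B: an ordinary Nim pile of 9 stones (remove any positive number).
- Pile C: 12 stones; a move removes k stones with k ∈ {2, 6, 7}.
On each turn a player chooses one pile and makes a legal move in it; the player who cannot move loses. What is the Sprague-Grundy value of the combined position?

Pile A is a plain Nim pile of size 2, so its Grundy value is 2.
Pile B is a plain Nim pile of size 9, so its Grundy value is 9.
Grundy values for pile C (subtraction set {2, 6, 7}):
g(0) = mex{} = 0
g(1) = mex{} = 0
g(2) = mex{0} = 1
g(3) = mex{0} = 1
g(4) = mex{1} = 0
g(5) = mex{1} = 0
g(6) = mex{0} = 1
g(7) = mex{0} = 1
g(8) = mex{0,1} = 2
g(9) = mex{1} = 0
g(10) = mex{0,1,2} = 3
g(11) = mex{0} = 1
g(12) = mex{0,1,3} = 2
So g(12) = 2.
By the Sprague-Grundy theorem, the Grundy value of a sum of independent games is the XOR of the component values.
Combined value = 2 XOR 9 XOR 2 = 9.

9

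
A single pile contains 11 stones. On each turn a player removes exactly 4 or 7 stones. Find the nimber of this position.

Compute g(0), g(1), … for moves {4, 7}:
k:     0  1  2  3  4  5  6  7  8  9 10 11
g(k):  0  0  0  0  1  1  1  1  2  2  2  0
So g(11) = 0.

0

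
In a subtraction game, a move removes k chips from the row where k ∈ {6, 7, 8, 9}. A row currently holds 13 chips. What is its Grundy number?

2

Compute g(0), g(1), … for moves {6, 7, 8, 9}:
k:     0  1  2  3  4  5  6  7  8  9 10 11 12 13
g(k):  0  0  0  0  0  0  1  1  1  1  1  1  2  2
So g(13) = 2.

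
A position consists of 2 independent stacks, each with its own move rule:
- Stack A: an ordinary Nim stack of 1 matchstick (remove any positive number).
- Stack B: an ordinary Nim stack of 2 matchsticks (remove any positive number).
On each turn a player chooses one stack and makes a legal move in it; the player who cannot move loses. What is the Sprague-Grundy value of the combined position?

Stack A is a plain Nim stack of size 1, so its Grundy value is 1.
Stack B is a plain Nim stack of size 2, so its Grundy value is 2.
By the Sprague-Grundy theorem, the Grundy value of a sum of independent games is the XOR of the component values.
Combined value = 1 XOR 2 = 3.

3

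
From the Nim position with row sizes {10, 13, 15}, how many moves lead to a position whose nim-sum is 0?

Write each in binary and XOR column by column:
  1010  (10)
  1101  (13)
  1111  (15)
  ----
  1000  (8)
The overall nim-sum is X = 8. A row of size p has a winning move iff p XOR X < p (reduce it to p XOR X).
  10: 10 XOR 8 = 2 < 10 — winning move (to 2).
  13: 13 XOR 8 = 5 < 13 — winning move (to 5).
  15: 15 XOR 8 = 7 < 15 — winning move (to 7).
That gives 3 winning moves.

3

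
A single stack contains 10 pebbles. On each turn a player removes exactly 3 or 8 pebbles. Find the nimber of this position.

Build the Grundy sequence with g(k) = mex{g(k−s) : s ∈ {3, 8}, s ≤ k}:
g(0) = mex{} = 0
g(1) = mex{} = 0
g(2) = mex{} = 0
g(3) = mex{0} = 1
g(4) = mex{0} = 1
g(5) = mex{0} = 1
g(6) = mex{1} = 0
g(7) = mex{1} = 0
g(8) = mex{0,1} = 2
g(9) = mex{0} = 1
g(10) = mex{0} = 1
So g(10) = 1.

1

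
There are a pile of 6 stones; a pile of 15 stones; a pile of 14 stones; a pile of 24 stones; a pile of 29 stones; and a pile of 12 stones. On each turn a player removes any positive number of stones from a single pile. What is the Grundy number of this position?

14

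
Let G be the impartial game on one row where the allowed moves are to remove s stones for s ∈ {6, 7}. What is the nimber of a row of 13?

Compute g(0), g(1), … for moves {6, 7}:
k:     0  1  2  3  4  5  6  7  8  9 10 11 12 13
g(k):  0  0  0  0  0  0  1  1  1  1  1  1  2  0
So g(13) = 0.

0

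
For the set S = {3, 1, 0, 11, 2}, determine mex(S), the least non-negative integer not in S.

The values 0, 1, 2, 3 are all present; 4 is the first non-negative integer missing from the set.

4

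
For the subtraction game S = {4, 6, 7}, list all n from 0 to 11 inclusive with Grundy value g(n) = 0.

Grundy values for subtraction set {4, 6, 7}:
k:     0  1  2  3  4  5  6  7  8  9 10 11
g(k):  0  0  0  0  1  1  1  1  2  2  2  0
The P-positions (g = 0) in 0..11 are 0, 1, 2, 3, 11.

0, 1, 2, 3, 11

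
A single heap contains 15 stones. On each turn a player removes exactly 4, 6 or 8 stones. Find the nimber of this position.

0

Compute g(0), g(1), … for moves {4, 6, 8}:
k:     0  1  2  3  4  5  6  7  8  9 10 11 12 13 14 15
g(k):  0  0  0  0  1  1  1  1  2  2  2  2  0  0  0  0
So g(15) = 0.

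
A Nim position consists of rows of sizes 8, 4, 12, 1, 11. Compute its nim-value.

10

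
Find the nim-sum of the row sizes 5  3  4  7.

In binary:
  101  (5)
  011  (3)
  100  (4)
  111  (7)
  ---
  101  (5)

5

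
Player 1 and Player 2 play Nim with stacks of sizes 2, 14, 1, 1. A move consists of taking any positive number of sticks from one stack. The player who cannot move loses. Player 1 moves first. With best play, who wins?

Player 1 wins

Compute the nim-sum pairwise:
2 ^ 14 = 12
12 ^ 1 = 13
13 ^ 1 = 12
The nim-sum is 12 ≠ 0, so this is an N-position: the player to move can win; Player 1 has a winning move.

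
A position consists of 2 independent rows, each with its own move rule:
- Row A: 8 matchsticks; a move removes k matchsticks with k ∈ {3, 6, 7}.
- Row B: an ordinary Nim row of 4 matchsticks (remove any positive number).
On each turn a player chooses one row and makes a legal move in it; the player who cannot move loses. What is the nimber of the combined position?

6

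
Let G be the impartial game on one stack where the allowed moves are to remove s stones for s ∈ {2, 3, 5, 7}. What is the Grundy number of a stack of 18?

0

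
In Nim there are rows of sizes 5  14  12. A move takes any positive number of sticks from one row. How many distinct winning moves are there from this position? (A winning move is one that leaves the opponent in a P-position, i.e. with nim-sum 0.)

3

Compute the nim-sum pairwise:
5 ⊕ 14 = 11
11 ⊕ 12 = 7
The overall nim-sum is X = 7. A row of size p has a winning move iff p XOR X < p (reduce it to p XOR X).
  5: 5 XOR 7 = 2 < 5 — winning move (to 2).
  14: 14 XOR 7 = 9 < 14 — winning move (to 9).
  12: 12 XOR 7 = 11 < 12 — winning move (to 11).
That gives 3 winning moves.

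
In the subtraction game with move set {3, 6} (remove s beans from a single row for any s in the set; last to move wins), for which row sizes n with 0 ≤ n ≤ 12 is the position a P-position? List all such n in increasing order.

0, 1, 2, 9, 10, 11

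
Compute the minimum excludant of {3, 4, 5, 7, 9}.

0 is not in the set, so the mex is 0.

0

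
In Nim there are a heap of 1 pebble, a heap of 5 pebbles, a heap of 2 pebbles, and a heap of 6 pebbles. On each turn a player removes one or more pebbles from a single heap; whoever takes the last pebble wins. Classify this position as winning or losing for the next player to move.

Losing position

Compute the nim-sum pairwise:
1 XOR 5 = 4
4 XOR 2 = 6
6 XOR 6 = 0
The nim-sum is 0, so this is a P-position: the player to move is in a losing position under optimal play.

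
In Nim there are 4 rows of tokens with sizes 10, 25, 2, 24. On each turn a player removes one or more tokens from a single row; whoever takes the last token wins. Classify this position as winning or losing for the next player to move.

Nim-sum: 10 XOR 25 XOR 2 XOR 24 = 9.
The nim-sum is 9 ≠ 0, so this is an N-position: the player to move can win.

Winning position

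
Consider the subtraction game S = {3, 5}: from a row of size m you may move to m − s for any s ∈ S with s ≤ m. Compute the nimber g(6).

2

Grundy values for subtraction set {3, 5}:
g(0) = mex{} = 0
g(1) = mex{} = 0
g(2) = mex{} = 0
g(3) = mex{0} = 1
g(4) = mex{0} = 1
g(5) = mex{0} = 1
g(6) = mex{0,1} = 2
So g(6) = 2.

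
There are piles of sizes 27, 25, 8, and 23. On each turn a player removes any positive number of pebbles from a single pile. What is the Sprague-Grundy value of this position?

29

Compute the nim-sum pairwise:
27 ^ 25 = 2
2 ^ 8 = 10
10 ^ 23 = 29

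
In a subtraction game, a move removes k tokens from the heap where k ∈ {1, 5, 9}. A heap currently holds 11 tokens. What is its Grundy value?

1

Compute g(0), g(1), … for moves {1, 5, 9}:
k:     0  1  2  3  4  5  6  7  8  9 10 11
g(k):  0  1  0  1  0  1  0  1  0  1  0  1
So g(11) = 1.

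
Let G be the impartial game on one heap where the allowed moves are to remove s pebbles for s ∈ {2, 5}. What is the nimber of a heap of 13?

1

Compute g(0), g(1), … for moves {2, 5}:
g(0) = mex{} = 0
g(1) = mex{} = 0
g(2) = mex{0} = 1
g(3) = mex{0} = 1
g(4) = mex{1} = 0
g(5) = mex{0,1} = 2
g(6) = mex{0} = 1
g(7) = mex{1,2} = 0
g(8) = mex{1} = 0
g(9) = mex{0} = 1
g(10) = mex{0,2} = 1
g(11) = mex{1} = 0
g(12) = mex{0,1} = 2
g(13) = mex{0} = 1
So g(13) = 1.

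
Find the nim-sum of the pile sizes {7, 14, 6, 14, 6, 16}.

23

Nim-sum: 7 ⊕ 14 ⊕ 6 ⊕ 14 ⊕ 6 ⊕ 16 = 23.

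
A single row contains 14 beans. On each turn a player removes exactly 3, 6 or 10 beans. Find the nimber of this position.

0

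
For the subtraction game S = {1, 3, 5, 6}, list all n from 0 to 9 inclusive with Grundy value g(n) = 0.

Grundy values for subtraction set {1, 3, 5, 6}:
g(0) = mex{} = 0
g(1) = mex{0} = 1
g(2) = mex{1} = 0
g(3) = mex{0} = 1
g(4) = mex{1} = 0
g(5) = mex{0} = 1
g(6) = mex{0,1} = 2
g(7) = mex{0,1,2} = 3
g(8) = mex{0,1,3} = 2
g(9) = mex{0,1,2} = 3
The P-positions (g = 0) in 0..9 are 0, 2, 4.

0, 2, 4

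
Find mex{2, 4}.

0

0 is not in the set, so the mex is 0.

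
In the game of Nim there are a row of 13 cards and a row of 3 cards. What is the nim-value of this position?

14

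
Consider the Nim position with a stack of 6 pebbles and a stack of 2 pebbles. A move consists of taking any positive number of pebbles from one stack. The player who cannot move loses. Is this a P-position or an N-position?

N-position

Nim-sum: 6 ^ 2 = 4.
The nim-sum is 4 ≠ 0, so this is an N-position: the player to move can win.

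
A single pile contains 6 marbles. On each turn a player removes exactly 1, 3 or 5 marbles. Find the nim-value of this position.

Grundy values for subtraction set {1, 3, 5}:
g(0) = mex{} = 0
g(1) = mex{0} = 1
g(2) = mex{1} = 0
g(3) = mex{0} = 1
g(4) = mex{1} = 0
g(5) = mex{0} = 1
g(6) = mex{1} = 0
So g(6) = 0.

0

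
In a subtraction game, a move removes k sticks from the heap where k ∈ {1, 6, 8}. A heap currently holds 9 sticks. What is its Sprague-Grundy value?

0

Grundy values for subtraction set {1, 6, 8}:
g(0) = mex{} = 0
g(1) = mex{0} = 1
g(2) = mex{1} = 0
g(3) = mex{0} = 1
g(4) = mex{1} = 0
g(5) = mex{0} = 1
g(6) = mex{0,1} = 2
g(7) = mex{1,2} = 0
g(8) = mex{0} = 1
g(9) = mex{1} = 0
So g(9) = 0.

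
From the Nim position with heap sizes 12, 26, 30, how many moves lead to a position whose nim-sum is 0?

Compute the nim-sum pairwise:
12 ⊕ 26 = 22
22 ⊕ 30 = 8
The overall nim-sum is X = 8. A heap of size p has a winning move iff p XOR X < p (reduce it to p XOR X).
  12: 12 XOR 8 = 4 < 12 — winning move (to 4).
  26: 26 XOR 8 = 18 < 26 — winning move (to 18).
  30: 30 XOR 8 = 22 < 30 — winning move (to 22).
That gives 3 winning moves.

3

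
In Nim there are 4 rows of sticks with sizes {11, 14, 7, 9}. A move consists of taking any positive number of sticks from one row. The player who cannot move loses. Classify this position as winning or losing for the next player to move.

Write each in binary and XOR column by column:
  1011  (11)
  1110  (14)
  0111  (7)
  1001  (9)
  ----
  1011  (11)
The nim-sum is 11 ≠ 0, so this is an N-position: the player to move can win.

Winning position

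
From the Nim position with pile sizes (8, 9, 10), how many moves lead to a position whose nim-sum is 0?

Bitwise XOR of the heap sizes:
  1000  (8)
  1001  (9)
  1010  (10)
  ----
  1011  (11)
The overall nim-sum is X = 11. A pile of size p has a winning move iff p XOR X < p (reduce it to p XOR X).
  8: 8 XOR 11 = 3 < 8 — winning move (to 3).
  9: 9 XOR 11 = 2 < 9 — winning move (to 2).
  10: 10 XOR 11 = 1 < 10 — winning move (to 1).
That gives 3 winning moves.

3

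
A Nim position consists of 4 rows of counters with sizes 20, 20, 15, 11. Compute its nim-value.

4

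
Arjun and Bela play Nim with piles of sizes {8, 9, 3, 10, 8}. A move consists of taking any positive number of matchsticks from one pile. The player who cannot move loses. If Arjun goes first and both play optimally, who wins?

Compute the nim-sum pairwise:
8 ^ 9 = 1
1 ^ 3 = 2
2 ^ 10 = 8
8 ^ 8 = 0
The nim-sum is 0, so this is a P-position: the player to move is in a losing position under optimal play; Arjun is about to move from it and so loses — Bela wins.

Bela wins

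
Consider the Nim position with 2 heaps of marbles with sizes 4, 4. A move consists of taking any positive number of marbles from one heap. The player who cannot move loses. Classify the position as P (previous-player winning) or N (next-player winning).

Write each in binary and XOR column by column:
  100  (4)
  100  (4)
  ---
  000  (0)
The nim-sum is 0, so this is a P-position: the player to move is in a losing position under optimal play.

P-position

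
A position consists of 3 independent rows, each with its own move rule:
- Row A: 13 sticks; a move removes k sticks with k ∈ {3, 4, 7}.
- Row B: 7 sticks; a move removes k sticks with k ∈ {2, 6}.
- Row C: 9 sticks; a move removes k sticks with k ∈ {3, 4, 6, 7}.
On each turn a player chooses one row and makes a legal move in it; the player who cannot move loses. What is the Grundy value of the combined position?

3

Build the Grundy sequence for row A with g(k) = mex{g(k−s) : s ∈ {3, 4, 7}, s ≤ k}:
k:     0  1  2  3  4  5  6  7  8  9 10 11 12 13
g(k):  0  0  0  1  1  1  2  2  2  3  0  0  0  1
So g(13) = 1.
Build the Grundy sequence for row B with g(k) = mex{g(k−s) : s ∈ {2, 6}, s ≤ k}:
g(0) = mex{} = 0
g(1) = mex{} = 0
g(2) = mex{0} = 1
g(3) = mex{0} = 1
g(4) = mex{1} = 0
g(5) = mex{1} = 0
g(6) = mex{0} = 1
g(7) = mex{0} = 1
So g(7) = 1.
Grundy values for row C (subtraction set {3, 4, 6, 7}):
g(0) = mex{} = 0
g(1) = mex{} = 0
g(2) = mex{} = 0
g(3) = mex{0} = 1
g(4) = mex{0} = 1
g(5) = mex{0} = 1
g(6) = mex{0,1} = 2
g(7) = mex{0,1} = 2
g(8) = mex{0,1} = 2
g(9) = mex{0,1,2} = 3
So g(9) = 3.
The value of a disjunctive sum is the nim-sum of the parts.
Combined value = 1 ⊕ 1 ⊕ 3 = 3.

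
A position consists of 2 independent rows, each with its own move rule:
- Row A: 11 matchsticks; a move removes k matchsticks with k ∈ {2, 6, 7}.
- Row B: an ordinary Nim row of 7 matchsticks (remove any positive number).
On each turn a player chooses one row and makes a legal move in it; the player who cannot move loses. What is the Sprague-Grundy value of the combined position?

6

Grundy values for row A (subtraction set {2, 6, 7}):
g(0) = mex{} = 0
g(1) = mex{} = 0
g(2) = mex{0} = 1
g(3) = mex{0} = 1
g(4) = mex{1} = 0
g(5) = mex{1} = 0
g(6) = mex{0} = 1
g(7) = mex{0} = 1
g(8) = mex{0,1} = 2
g(9) = mex{1} = 0
g(10) = mex{0,1,2} = 3
g(11) = mex{0} = 1
So g(11) = 1.
Row B is a plain Nim row of size 7, so its Grundy value is 7.
The value of a disjunctive sum is the nim-sum of the parts.
Combined value = 1 XOR 7 = 6.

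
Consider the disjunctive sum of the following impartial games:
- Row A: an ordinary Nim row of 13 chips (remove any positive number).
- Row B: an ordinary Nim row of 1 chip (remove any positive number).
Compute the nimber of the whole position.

12

Row A is a plain Nim row of size 13, so its Grundy value is 13.
Row B is a plain Nim row of size 1, so its Grundy value is 1.
By the Sprague-Grundy theorem, the Grundy value of a sum of independent games is the XOR of the component values.
Combined value = 13 XOR 1 = 12.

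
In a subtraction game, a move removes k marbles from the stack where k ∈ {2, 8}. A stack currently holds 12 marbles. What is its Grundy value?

1

Grundy values for subtraction set {2, 8}:
g(0) = mex{} = 0
g(1) = mex{} = 0
g(2) = mex{0} = 1
g(3) = mex{0} = 1
g(4) = mex{1} = 0
g(5) = mex{1} = 0
g(6) = mex{0} = 1
g(7) = mex{0} = 1
g(8) = mex{0,1} = 2
g(9) = mex{0,1} = 2
g(10) = mex{1,2} = 0
g(11) = mex{1,2} = 0
g(12) = mex{0} = 1
So g(12) = 1.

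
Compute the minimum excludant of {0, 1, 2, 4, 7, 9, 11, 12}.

3

The values 0, 1, 2 are all present; 3 is the first non-negative integer missing from the set.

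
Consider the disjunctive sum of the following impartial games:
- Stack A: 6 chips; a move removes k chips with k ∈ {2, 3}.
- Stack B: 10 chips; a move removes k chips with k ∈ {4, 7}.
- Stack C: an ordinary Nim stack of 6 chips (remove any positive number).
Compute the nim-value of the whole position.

Build the Grundy sequence for stack A with g(k) = mex{g(k−s) : s ∈ {2, 3}, s ≤ k}:
k:     0  1  2  3  4  5  6
g(k):  0  0  1  1  2  0  0
So g(6) = 0.
For stack B, compute g(0), g(1), … with moves {4, 7}:
g(0) = mex{} = 0
g(1) = mex{} = 0
g(2) = mex{} = 0
g(3) = mex{} = 0
g(4) = mex{0} = 1
g(5) = mex{0} = 1
g(6) = mex{0} = 1
g(7) = mex{0} = 1
g(8) = mex{0,1} = 2
g(9) = mex{0,1} = 2
g(10) = mex{0,1} = 2
So g(10) = 2.
Stack C is a plain Nim stack of size 6, so its Grundy value is 6.
The value of a disjunctive sum is the nim-sum of the parts.
Combined value = 0 ⊕ 2 ⊕ 6 = 4.

4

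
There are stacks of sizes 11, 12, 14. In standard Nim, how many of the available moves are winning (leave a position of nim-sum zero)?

3

Compute the nim-sum pairwise:
11 ^ 12 = 7
7 ^ 14 = 9
The overall nim-sum is X = 9. A stack of size p has a winning move iff p XOR X < p (reduce it to p XOR X).
  11: 11 XOR 9 = 2 < 11 — winning move (to 2).
  12: 12 XOR 9 = 5 < 12 — winning move (to 5).
  14: 14 XOR 9 = 7 < 14 — winning move (to 7).
That gives 3 winning moves.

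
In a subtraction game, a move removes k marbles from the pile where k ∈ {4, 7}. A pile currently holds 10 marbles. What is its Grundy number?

2

Build the Grundy sequence with g(k) = mex{g(k−s) : s ∈ {4, 7}, s ≤ k}:
g(0) = mex{} = 0
g(1) = mex{} = 0
g(2) = mex{} = 0
g(3) = mex{} = 0
g(4) = mex{0} = 1
g(5) = mex{0} = 1
g(6) = mex{0} = 1
g(7) = mex{0} = 1
g(8) = mex{0,1} = 2
g(9) = mex{0,1} = 2
g(10) = mex{0,1} = 2
So g(10) = 2.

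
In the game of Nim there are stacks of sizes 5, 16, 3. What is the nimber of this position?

22

Nim-sum: 5 ⊕ 16 ⊕ 3 = 22.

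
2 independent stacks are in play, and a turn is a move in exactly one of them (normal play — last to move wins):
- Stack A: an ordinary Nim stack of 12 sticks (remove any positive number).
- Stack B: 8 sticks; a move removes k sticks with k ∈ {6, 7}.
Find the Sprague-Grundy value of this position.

Stack A is a plain Nim stack of size 12, so its Grundy value is 12.
Grundy values for stack B (subtraction set {6, 7}):
g(0) = mex{} = 0
g(1) = mex{} = 0
g(2) = mex{} = 0
g(3) = mex{} = 0
g(4) = mex{} = 0
g(5) = mex{} = 0
g(6) = mex{0} = 1
g(7) = mex{0} = 1
g(8) = mex{0} = 1
So g(8) = 1.
The value of a disjunctive sum is the nim-sum of the parts.
Combined value = 12 ⊕ 1 = 13.

13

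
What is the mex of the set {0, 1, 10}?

The values 0, 1 are all present; 2 is the first non-negative integer missing from the set.

2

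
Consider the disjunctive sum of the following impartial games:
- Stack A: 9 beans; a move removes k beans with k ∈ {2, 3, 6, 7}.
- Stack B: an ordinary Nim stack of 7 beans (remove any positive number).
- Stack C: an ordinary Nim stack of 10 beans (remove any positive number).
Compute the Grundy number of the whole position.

For stack A, compute g(0), g(1), … with moves {2, 3, 6, 7}:
k:     0  1  2  3  4  5  6  7  8  9
g(k):  0  0  1  1  2  0  3  1  2  0
So g(9) = 0.
Stack B is a plain Nim stack of size 7, so its Grundy value is 7.
Stack C is a plain Nim stack of size 10, so its Grundy value is 10.
The value of a disjunctive sum is the nim-sum of the parts.
Combined value = 0 XOR 7 XOR 10 = 13.

13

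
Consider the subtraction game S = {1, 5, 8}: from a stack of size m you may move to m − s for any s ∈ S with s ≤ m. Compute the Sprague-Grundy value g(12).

2

Compute g(0), g(1), … for moves {1, 5, 8}:
g(0) = mex{} = 0
g(1) = mex{0} = 1
g(2) = mex{1} = 0
g(3) = mex{0} = 1
g(4) = mex{1} = 0
g(5) = mex{0} = 1
g(6) = mex{1} = 0
g(7) = mex{0} = 1
g(8) = mex{0,1} = 2
g(9) = mex{0,1,2} = 3
g(10) = mex{0,1,3} = 2
g(11) = mex{0,1,2} = 3
g(12) = mex{0,1,3} = 2
So g(12) = 2.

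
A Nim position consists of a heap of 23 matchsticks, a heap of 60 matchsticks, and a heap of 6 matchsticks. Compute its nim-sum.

Nim-sum: 23 XOR 60 XOR 6 = 45.

45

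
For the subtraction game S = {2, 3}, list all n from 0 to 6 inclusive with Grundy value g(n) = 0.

0, 1, 5, 6

Compute g(0), g(1), … for moves {2, 3}:
g(0) = mex{} = 0
g(1) = mex{} = 0
g(2) = mex{0} = 1
g(3) = mex{0} = 1
g(4) = mex{0,1} = 2
g(5) = mex{1} = 0
g(6) = mex{1,2} = 0
The P-positions (g = 0) in 0..6 are 0, 1, 5, 6.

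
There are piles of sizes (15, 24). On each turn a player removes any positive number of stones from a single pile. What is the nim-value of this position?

23

Nim-sum: 15 XOR 24 = 23.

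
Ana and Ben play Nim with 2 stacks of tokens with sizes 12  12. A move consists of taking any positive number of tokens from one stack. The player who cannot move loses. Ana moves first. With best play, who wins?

Write each in binary and XOR column by column:
  1100  (12)
  1100  (12)
  ----
  0000  (0)
The nim-sum is 0, so this is a P-position: the player to move is in a losing position under optimal play; Ana is about to move from it and so loses — Ben wins.

Ben wins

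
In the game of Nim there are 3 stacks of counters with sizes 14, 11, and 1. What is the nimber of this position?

4

Bitwise XOR of the heap sizes:
  1110  (14)
  1011  (11)
  0001  (1)
  ----
  0100  (4)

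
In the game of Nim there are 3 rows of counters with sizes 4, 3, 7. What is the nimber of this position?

In binary:
  100  (4)
  011  (3)
  111  (7)
  ---
  000  (0)

0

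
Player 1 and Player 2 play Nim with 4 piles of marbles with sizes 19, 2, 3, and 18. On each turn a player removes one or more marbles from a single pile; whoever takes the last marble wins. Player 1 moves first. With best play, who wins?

Player 2 wins

Compute the nim-sum pairwise:
19 ⊕ 2 = 17
17 ⊕ 3 = 18
18 ⊕ 18 = 0
The nim-sum is 0, so this is a P-position: the player to move is in a losing position under optimal play; Player 1 is about to move from it and so loses — Player 2 wins.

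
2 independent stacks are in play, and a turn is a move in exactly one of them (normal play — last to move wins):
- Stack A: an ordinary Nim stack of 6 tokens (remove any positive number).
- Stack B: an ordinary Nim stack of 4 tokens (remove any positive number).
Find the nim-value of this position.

Stack A is a plain Nim stack of size 6, so its Grundy value is 6.
Stack B is a plain Nim stack of size 4, so its Grundy value is 4.
The value of a disjunctive sum is the nim-sum of the parts.
Combined value = 6 ⊕ 4 = 2.

2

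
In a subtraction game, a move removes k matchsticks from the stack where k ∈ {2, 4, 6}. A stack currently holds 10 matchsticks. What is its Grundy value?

1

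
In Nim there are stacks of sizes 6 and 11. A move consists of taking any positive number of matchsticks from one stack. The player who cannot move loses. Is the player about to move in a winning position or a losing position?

In binary:
  0110  (6)
  1011  (11)
  ----
  1101  (13)
The nim-sum is 13 ≠ 0, so this is an N-position: the player to move can win.

Winning position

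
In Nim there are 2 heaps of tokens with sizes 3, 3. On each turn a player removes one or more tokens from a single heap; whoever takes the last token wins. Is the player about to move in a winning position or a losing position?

Losing position

Nim-sum: 3 ⊕ 3 = 0.
The nim-sum is 0, so this is a P-position: the player to move is in a losing position under optimal play.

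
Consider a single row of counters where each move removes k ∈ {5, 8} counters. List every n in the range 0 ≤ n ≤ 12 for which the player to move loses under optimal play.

Grundy values for subtraction set {5, 8}:
g(0) = mex{} = 0
g(1) = mex{} = 0
g(2) = mex{} = 0
g(3) = mex{} = 0
g(4) = mex{} = 0
g(5) = mex{0} = 1
g(6) = mex{0} = 1
g(7) = mex{0} = 1
g(8) = mex{0} = 1
g(9) = mex{0} = 1
g(10) = mex{0,1} = 2
g(11) = mex{0,1} = 2
g(12) = mex{0,1} = 2
The P-positions (g = 0) in 0..12 are 0, 1, 2, 3, 4.

0, 1, 2, 3, 4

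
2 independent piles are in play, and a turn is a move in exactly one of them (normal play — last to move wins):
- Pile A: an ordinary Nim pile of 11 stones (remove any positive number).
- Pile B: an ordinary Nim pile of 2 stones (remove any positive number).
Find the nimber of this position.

9

Pile A is a plain Nim pile of size 11, so its Grundy value is 11.
Pile B is a plain Nim pile of size 2, so its Grundy value is 2.
By the Sprague-Grundy theorem, the Grundy value of a sum of independent games is the XOR of the component values.
Combined value = 11 ⊕ 2 = 9.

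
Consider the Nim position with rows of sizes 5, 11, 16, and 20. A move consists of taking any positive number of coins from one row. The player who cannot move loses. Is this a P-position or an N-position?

N-position

Nim-sum: 5 ^ 11 ^ 16 ^ 20 = 10.
The nim-sum is 10 ≠ 0, so this is an N-position: the player to move can win.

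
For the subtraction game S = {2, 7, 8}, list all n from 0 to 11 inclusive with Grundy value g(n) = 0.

0, 1, 4, 5, 10

Compute g(0), g(1), … for moves {2, 7, 8}:
g(0) = mex{} = 0
g(1) = mex{} = 0
g(2) = mex{0} = 1
g(3) = mex{0} = 1
g(4) = mex{1} = 0
g(5) = mex{1} = 0
g(6) = mex{0} = 1
g(7) = mex{0} = 1
g(8) = mex{0,1} = 2
g(9) = mex{0,1} = 2
g(10) = mex{1,2} = 0
g(11) = mex{0,1,2} = 3
The P-positions (g = 0) in 0..11 are 0, 1, 4, 5, 10.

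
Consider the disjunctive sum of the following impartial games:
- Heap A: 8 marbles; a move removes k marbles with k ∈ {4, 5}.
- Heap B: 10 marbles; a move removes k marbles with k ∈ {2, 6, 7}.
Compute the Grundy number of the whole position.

1

For heap A, compute g(0), g(1), … with moves {4, 5}:
g(0) = mex{} = 0
g(1) = mex{} = 0
g(2) = mex{} = 0
g(3) = mex{} = 0
g(4) = mex{0} = 1
g(5) = mex{0} = 1
g(6) = mex{0} = 1
g(7) = mex{0} = 1
g(8) = mex{0,1} = 2
So g(8) = 2.
Grundy values for heap B (subtraction set {2, 6, 7}):
k:     0  1  2  3  4  5  6  7  8  9 10
g(k):  0  0  1  1  0  0  1  1  2  0  3
So g(10) = 3.
The value of a disjunctive sum is the nim-sum of the parts.
Combined value = 2 XOR 3 = 1.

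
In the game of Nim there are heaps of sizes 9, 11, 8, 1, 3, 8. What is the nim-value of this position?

0

Write each in binary and XOR column by column:
  1001  (9)
  1011  (11)
  1000  (8)
  0001  (1)
  0011  (3)
  1000  (8)
  ----
  0000  (0)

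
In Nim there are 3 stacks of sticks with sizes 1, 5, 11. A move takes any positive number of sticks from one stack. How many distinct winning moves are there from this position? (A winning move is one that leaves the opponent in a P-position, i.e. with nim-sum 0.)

1

Nim-sum: 1 ⊕ 5 ⊕ 11 = 15.
The overall nim-sum is X = 15. A stack of size p has a winning move iff p XOR X < p (reduce it to p XOR X).
  1: 1 XOR 15 = 14 ≥ 1 — no move.
  5: 5 XOR 15 = 10 ≥ 5 — no move.
  11: 11 XOR 15 = 4 < 11 — winning move (to 4).
That gives 1 winning move.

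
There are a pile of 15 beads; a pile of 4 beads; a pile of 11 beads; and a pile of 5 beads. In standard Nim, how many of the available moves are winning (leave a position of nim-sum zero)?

Nim-sum: 15 ^ 4 ^ 11 ^ 5 = 5.
The overall nim-sum is X = 5. A pile of size p has a winning move iff p XOR X < p (reduce it to p XOR X).
  15: 15 XOR 5 = 10 < 15 — winning move (to 10).
  4: 4 XOR 5 = 1 < 4 — winning move (to 1).
  11: 11 XOR 5 = 14 ≥ 11 — no move.
  5: 5 XOR 5 = 0 < 5 — winning move (to 0).
That gives 3 winning moves.

3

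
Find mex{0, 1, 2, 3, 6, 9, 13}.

4

The values 0, 1, 2, 3 are all present; 4 is the first non-negative integer missing from the set.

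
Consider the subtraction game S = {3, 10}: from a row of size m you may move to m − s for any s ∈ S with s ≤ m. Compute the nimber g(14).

0

Grundy values for subtraction set {3, 10}:
k:     0  1  2  3  4  5  6  7  8  9 10 11 12 13 14
g(k):  0  0  0  1  1  1  0  0  0  1  1  1  2  0  0
So g(14) = 0.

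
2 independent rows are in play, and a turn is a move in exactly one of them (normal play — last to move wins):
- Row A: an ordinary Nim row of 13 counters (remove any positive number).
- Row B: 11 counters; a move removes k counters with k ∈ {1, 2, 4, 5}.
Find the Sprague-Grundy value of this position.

15

Row A is a plain Nim row of size 13, so its Grundy value is 13.
Grundy values for row B (subtraction set {1, 2, 4, 5}):
g(0) = mex{} = 0
g(1) = mex{0} = 1
g(2) = mex{0,1} = 2
g(3) = mex{1,2} = 0
g(4) = mex{0,2} = 1
g(5) = mex{0,1} = 2
g(6) = mex{1,2} = 0
g(7) = mex{0,2} = 1
g(8) = mex{0,1} = 2
g(9) = mex{1,2} = 0
g(10) = mex{0,2} = 1
g(11) = mex{0,1} = 2
So g(11) = 2.
The value of a disjunctive sum is the nim-sum of the parts.
Combined value = 13 ⊕ 2 = 15.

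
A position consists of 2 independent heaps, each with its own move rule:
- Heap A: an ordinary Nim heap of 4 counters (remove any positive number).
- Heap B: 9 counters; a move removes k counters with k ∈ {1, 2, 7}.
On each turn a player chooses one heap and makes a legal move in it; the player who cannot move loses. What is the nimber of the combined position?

4

Heap A is a plain Nim heap of size 4, so its Grundy value is 4.
Grundy values for heap B (subtraction set {1, 2, 7}):
g(0) = mex{} = 0
g(1) = mex{0} = 1
g(2) = mex{0,1} = 2
g(3) = mex{1,2} = 0
g(4) = mex{0,2} = 1
g(5) = mex{0,1} = 2
g(6) = mex{1,2} = 0
g(7) = mex{0,2} = 1
g(8) = mex{0,1} = 2
g(9) = mex{1,2} = 0
So g(9) = 0.
By the Sprague-Grundy theorem, the Grundy value of a sum of independent games is the XOR of the component values.
Combined value = 4 ⊕ 0 = 4.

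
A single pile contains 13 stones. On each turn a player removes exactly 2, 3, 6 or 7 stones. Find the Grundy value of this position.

2

Build the Grundy sequence with g(k) = mex{g(k−s) : s ∈ {2, 3, 6, 7}, s ≤ k}:
g(0) = mex{} = 0
g(1) = mex{} = 0
g(2) = mex{0} = 1
g(3) = mex{0} = 1
g(4) = mex{0,1} = 2
g(5) = mex{1} = 0
g(6) = mex{0,1,2} = 3
g(7) = mex{0,2} = 1
g(8) = mex{0,1,3} = 2
g(9) = mex{1,3} = 0
g(10) = mex{1,2} = 0
g(11) = mex{0,2} = 1
g(12) = mex{0,3} = 1
g(13) = mex{0,1,3} = 2
So g(13) = 2.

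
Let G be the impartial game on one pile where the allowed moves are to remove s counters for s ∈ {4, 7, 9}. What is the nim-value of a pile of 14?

Compute g(0), g(1), … for moves {4, 7, 9}:
k:     0  1  2  3  4  5  6  7  8  9 10 11 12 13 14
g(k):  0  0  0  0  1  1  1  1  2  2  2  2  3  0  0
So g(14) = 0.

0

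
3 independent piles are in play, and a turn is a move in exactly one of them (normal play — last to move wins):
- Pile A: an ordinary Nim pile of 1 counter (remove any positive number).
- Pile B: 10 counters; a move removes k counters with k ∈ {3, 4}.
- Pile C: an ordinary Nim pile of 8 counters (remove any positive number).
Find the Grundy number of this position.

Pile A is a plain Nim pile of size 1, so its Grundy value is 1.
For pile B, compute g(0), g(1), … with moves {3, 4}:
k:     0  1  2  3  4  5  6  7  8  9 10
g(k):  0  0  0  1  1  1  2  0  0  0  1
So g(10) = 1.
Pile C is a plain Nim pile of size 8, so its Grundy value is 8.
The value of a disjunctive sum is the nim-sum of the parts.
Combined value = 1 XOR 1 XOR 8 = 8.

8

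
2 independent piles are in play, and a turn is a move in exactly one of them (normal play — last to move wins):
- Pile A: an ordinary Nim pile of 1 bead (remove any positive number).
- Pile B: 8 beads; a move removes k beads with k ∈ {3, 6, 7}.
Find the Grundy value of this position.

3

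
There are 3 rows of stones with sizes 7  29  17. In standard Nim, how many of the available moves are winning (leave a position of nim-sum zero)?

1

Compute the nim-sum pairwise:
7 ^ 29 = 26
26 ^ 17 = 11
The overall nim-sum is X = 11. A row of size p has a winning move iff p XOR X < p (reduce it to p XOR X).
  7: 7 XOR 11 = 12 ≥ 7 — no move.
  29: 29 XOR 11 = 22 < 29 — winning move (to 22).
  17: 17 XOR 11 = 26 ≥ 17 — no move.
That gives 1 winning move.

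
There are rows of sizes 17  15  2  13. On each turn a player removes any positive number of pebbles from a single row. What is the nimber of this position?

17

Bitwise XOR of the heap sizes:
  10001  (17)
  01111  (15)
  00010  (2)
  01101  (13)
  -----
  10001  (17)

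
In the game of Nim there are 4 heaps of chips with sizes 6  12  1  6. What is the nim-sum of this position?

13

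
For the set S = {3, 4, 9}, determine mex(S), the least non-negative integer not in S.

0 is not in the set, so the mex is 0.

0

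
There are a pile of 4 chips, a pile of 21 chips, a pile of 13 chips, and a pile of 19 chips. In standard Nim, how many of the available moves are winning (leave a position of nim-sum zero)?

1

Nim-sum: 4 ^ 21 ^ 13 ^ 19 = 15.
The overall nim-sum is X = 15. A pile of size p has a winning move iff p XOR X < p (reduce it to p XOR X).
  4: 4 XOR 15 = 11 ≥ 4 — no move.
  21: 21 XOR 15 = 26 ≥ 21 — no move.
  13: 13 XOR 15 = 2 < 13 — winning move (to 2).
  19: 19 XOR 15 = 28 ≥ 19 — no move.
That gives 1 winning move.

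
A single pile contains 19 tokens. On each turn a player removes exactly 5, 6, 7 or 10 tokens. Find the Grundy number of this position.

Build the Grundy sequence with g(k) = mex{g(k−s) : s ∈ {5, 6, 7, 10}, s ≤ k}:
k:     0  1  2  3  4  5  6  7  8  9 10 11 12 13 14 15 16 17 18 19
g(k):  0  0  0  0  0  1  1  1  1  1  2  2  2  2  2  0  0  0  0  0
So g(19) = 0.

0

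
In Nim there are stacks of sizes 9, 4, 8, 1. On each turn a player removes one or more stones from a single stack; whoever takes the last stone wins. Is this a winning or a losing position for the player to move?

Bitwise XOR of the heap sizes:
  1001  (9)
  0100  (4)
  1000  (8)
  0001  (1)
  ----
  0100  (4)
The nim-sum is 4 ≠ 0, so this is an N-position: the player to move can win.

Winning position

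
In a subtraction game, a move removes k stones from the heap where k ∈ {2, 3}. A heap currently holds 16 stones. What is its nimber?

0

Grundy values for subtraction set {2, 3}:
k:     0  1  2  3  4  5  6  7  8  9 10 11 12 13 14 15 16
g(k):  0  0  1  1  2  0  0  1  1  2  0  0  1  1  2  0  0
So g(16) = 0.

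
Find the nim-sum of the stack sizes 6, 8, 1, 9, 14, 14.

6

Write each in binary and XOR column by column:
  0110  (6)
  1000  (8)
  0001  (1)
  1001  (9)
  1110  (14)
  1110  (14)
  ----
  0110  (6)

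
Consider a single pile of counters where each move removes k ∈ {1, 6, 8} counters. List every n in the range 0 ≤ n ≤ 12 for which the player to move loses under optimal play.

0, 2, 4, 7, 9, 11

Grundy values for subtraction set {1, 6, 8}:
k:     0  1  2  3  4  5  6  7  8  9 10 11 12
g(k):  0  1  0  1  0  1  2  0  1  0  1  0  1
The P-positions (g = 0) in 0..12 are 0, 2, 4, 7, 9, 11.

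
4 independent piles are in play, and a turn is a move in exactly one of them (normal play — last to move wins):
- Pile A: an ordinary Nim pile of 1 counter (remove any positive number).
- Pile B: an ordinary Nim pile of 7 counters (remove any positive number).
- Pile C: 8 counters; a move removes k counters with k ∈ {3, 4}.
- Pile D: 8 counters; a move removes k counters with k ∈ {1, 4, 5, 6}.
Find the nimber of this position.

2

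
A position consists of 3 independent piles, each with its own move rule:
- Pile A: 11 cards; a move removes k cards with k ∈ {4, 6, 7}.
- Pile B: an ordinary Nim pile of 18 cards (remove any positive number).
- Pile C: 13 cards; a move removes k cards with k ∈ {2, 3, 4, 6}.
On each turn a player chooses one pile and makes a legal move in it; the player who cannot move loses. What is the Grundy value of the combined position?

16

For pile A, compute g(0), g(1), … with moves {4, 6, 7}:
g(0) = mex{} = 0
g(1) = mex{} = 0
g(2) = mex{} = 0
g(3) = mex{} = 0
g(4) = mex{0} = 1
g(5) = mex{0} = 1
g(6) = mex{0} = 1
g(7) = mex{0} = 1
g(8) = mex{0,1} = 2
g(9) = mex{0,1} = 2
g(10) = mex{0,1} = 2
g(11) = mex{1} = 0
So g(11) = 0.
Pile B is a plain Nim pile of size 18, so its Grundy value is 18.
Build the Grundy sequence for pile C with g(k) = mex{g(k−s) : s ∈ {2, 3, 4, 6}, s ≤ k}:
k:     0  1  2  3  4  5  6  7  8  9 10 11 12 13
g(k):  0  0  1  1  2  2  3  3  0  0  1  1  2  2
So g(13) = 2.
The value of a disjunctive sum is the nim-sum of the parts.
Combined value = 0 ⊕ 18 ⊕ 2 = 16.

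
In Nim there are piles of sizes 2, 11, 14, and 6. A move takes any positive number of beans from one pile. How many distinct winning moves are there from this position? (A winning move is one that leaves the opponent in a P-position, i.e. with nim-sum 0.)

1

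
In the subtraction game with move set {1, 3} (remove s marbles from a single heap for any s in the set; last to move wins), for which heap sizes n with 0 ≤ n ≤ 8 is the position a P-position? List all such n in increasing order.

Build the Grundy sequence with g(k) = mex{g(k−s) : s ∈ {1, 3}, s ≤ k}:
g(0) = mex{} = 0
g(1) = mex{0} = 1
g(2) = mex{1} = 0
g(3) = mex{0} = 1
g(4) = mex{1} = 0
g(5) = mex{0} = 1
g(6) = mex{1} = 0
g(7) = mex{0} = 1
g(8) = mex{1} = 0
The P-positions (g = 0) in 0..8 are 0, 2, 4, 6, 8.

0, 2, 4, 6, 8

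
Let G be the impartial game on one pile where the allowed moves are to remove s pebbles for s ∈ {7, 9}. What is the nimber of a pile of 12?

Build the Grundy sequence with g(k) = mex{g(k−s) : s ∈ {7, 9}, s ≤ k}:
g(0) = mex{} = 0
g(1) = mex{} = 0
g(2) = mex{} = 0
g(3) = mex{} = 0
g(4) = mex{} = 0
g(5) = mex{} = 0
g(6) = mex{} = 0
g(7) = mex{0} = 1
g(8) = mex{0} = 1
g(9) = mex{0} = 1
g(10) = mex{0} = 1
g(11) = mex{0} = 1
g(12) = mex{0} = 1
So g(12) = 1.

1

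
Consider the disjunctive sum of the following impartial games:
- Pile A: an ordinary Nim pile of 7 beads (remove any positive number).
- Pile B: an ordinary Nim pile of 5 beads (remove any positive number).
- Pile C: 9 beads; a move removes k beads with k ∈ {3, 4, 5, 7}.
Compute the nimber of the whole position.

1

Pile A is a plain Nim pile of size 7, so its Grundy value is 7.
Pile B is a plain Nim pile of size 5, so its Grundy value is 5.
Grundy values for pile C (subtraction set {3, 4, 5, 7}):
k:     0  1  2  3  4  5  6  7  8  9
g(k):  0  0  0  1  1  1  2  2  2  3
So g(9) = 3.
By the Sprague-Grundy theorem, the Grundy value of a sum of independent games is the XOR of the component values.
Combined value = 7 XOR 5 XOR 3 = 1.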